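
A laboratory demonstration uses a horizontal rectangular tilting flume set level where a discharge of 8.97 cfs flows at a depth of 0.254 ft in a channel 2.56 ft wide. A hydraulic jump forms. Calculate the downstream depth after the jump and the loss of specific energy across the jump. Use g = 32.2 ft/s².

y₂ = 1.61 ft; ΔE = 1.53 ft

q = Q/b = 8.97/2.56 = 3.50 ft²/s; V₁ = q/y₁ = 13.8 ft/s. Fr₁ = V₁/√(g·y₁) = 4.82.
From the momentum equation for a rectangular channel, y₂/y₁ = ½[√(1 + 8Fr₁²) − 1] = ½[√187.1 − 1] = 6.34.
y₂ = 6.34 × 0.254 = 1.61 ft.
Head loss: ΔE = (y₂ − y₁)³/(4y₁y₂) = (1.61 − 0.254)³/(4×0.254×1.61) = 2.50/1.64 = 1.53 ft.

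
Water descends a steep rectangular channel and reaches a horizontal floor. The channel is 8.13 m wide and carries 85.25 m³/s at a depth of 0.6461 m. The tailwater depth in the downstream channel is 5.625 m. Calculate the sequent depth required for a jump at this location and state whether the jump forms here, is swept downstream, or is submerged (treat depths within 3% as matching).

y₂ = 5.576 m; the jump forms here

q = Q/b = 85.25/8.13 = 10.49 m²/s; V₁ = q/y₁ = 16.23 m/s. Fr₁ = V₁/√(g·y₁) = 6.446.
Sequent-depth ratio: y₂/y₁ = ½[√(1 + 8Fr₁²) − 1] = ½[√333.45 − 1] = 8.630.
y₂ = 8.630 × 0.6461 = 5.576 m.
Tailwater y_tw = 5.625 m: y_tw ≈ y₂, so the jump forms here.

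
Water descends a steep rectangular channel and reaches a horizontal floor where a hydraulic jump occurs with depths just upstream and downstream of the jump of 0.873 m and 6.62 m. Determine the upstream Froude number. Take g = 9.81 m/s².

Fr₁ = 5.70

For a rectangular channel the momentum equation gives q² = ½·g·y₁·y₂·(y₁ + y₂) = ½×9.81×0.873×6.62×7.49 = 212.
q = √212 = 14.6 m²/s.
V₁ = q/y₁ = 16.7 m/s; Fr₁ = V₁/√(g·y₁) = 5.70.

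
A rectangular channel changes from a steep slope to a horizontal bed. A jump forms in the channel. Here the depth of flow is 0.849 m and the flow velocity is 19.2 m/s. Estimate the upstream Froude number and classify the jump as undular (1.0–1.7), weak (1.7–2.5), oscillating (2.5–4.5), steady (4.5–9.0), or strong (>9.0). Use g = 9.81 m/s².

Fr₁ = V₁/√(g·y₁) = 19.2/√(9.81×0.849) = 6.65.
Fr₁ = 6.65 lies in the steady range.

Fr₁ = 6.65; steady jump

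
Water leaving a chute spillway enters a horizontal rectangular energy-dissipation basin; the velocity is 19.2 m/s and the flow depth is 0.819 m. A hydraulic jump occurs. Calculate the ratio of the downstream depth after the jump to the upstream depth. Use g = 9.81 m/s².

y₂/y₁ = 9.09

Fr₁ = V₁/√(g·y₁) = 19.2/√(9.81×0.819) = 6.77.
Conjugate-depth relation: y₂/y₁ = ½[√(1 + 8Fr₁²) − 1] = ½[√368.1 − 1] = 9.09.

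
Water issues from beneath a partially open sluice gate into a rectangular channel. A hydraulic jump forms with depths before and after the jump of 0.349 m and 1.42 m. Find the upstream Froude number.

Fr₁ = 3.21

For a rectangular channel the momentum equation gives q² = ½·g·y₁·y₂·(y₁ + y₂) = ½×9.81×0.349×1.42×1.77 = 4.30.
q = √4.30 = 2.07 m²/s.
V₁ = q/y₁ = 5.94 m/s; Fr₁ = V₁/√(g·y₁) = 3.21.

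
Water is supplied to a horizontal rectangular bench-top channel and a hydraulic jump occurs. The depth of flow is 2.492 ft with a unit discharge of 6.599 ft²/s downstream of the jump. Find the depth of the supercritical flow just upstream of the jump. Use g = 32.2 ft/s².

V₂ = q/y₂ = 6.599/2.492 = 2.648 ft/s; Fr₂ = V₂/√(g·y₂) = 0.2956.
Since the conjugate-depth ratio holds either way, y₁/y₂ = ½[√(1 + 8Fr₂²) − 1] = ½[√1.6991 − 1] = 0.1517.
y₁ = 0.1517 × 2.492 = 0.3782 ft.

y₁ = 0.3782 ft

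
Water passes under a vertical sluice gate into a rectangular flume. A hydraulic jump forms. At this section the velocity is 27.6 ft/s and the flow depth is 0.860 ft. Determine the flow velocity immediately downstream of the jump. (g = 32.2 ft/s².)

Fr₁ = V₁/√(g·y₁) = 27.6/√(32.2×0.860) = 5.24.
Sequent-depth ratio: y₂/y₁ = ½[√(1 + 8Fr₁²) − 1] = ½[√221.1 − 1] = 6.93.
y₂ = 6.93 × 0.860 = 5.96 ft.
q = V₁·y₁ = 27.6 × 0.860 = 23.7 ft²/s.
V₂ = q/y₂ = 23.7/5.96 = 3.98 ft/s.

V₂ = 3.98 ft/s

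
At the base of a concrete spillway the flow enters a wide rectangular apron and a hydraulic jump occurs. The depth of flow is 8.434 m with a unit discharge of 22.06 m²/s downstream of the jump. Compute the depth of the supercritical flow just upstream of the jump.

y₁ = 1.219 m

V₂ = q/y₂ = 22.06/8.434 = 2.616 m/s; Fr₂ = V₂/√(g·y₂) = 0.2876.
Since the conjugate-depth ratio holds either way, y₁/y₂ = ½[√(1 + 8Fr₂²) − 1] = ½[√1.6615 − 1] = 0.1445.
y₁ = 0.1445 × 8.434 = 1.219 m.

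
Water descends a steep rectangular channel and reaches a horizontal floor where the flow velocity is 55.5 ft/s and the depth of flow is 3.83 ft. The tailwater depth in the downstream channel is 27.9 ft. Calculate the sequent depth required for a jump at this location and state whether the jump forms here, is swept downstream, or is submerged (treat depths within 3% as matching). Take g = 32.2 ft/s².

y₂ = 25.2 ft; the jump is submerged

Fr₁ = V₁/√(g·y₁) = 55.5/√(32.2×3.83) = 5.00.
By Bélanger, y₂/y₁ = ½[√(1 + 8Fr₁²) − 1] = ½[√200.8 − 1] = 6.59.
y₂ = 6.59 × 3.83 = 25.2 ft.
Tailwater y_tw = 27.9 ft: y_tw > y₂, so the jump is submerged.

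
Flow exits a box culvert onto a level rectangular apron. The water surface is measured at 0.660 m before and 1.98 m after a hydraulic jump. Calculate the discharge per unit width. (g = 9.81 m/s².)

For a rectangular channel the momentum equation gives q² = ½·g·y₁·y₂·(y₁ + y₂) = ½×9.81×0.660×1.98×2.64 = 16.9.
q = √16.9 = 4.11 m²/s.

q = 4.11 m²/s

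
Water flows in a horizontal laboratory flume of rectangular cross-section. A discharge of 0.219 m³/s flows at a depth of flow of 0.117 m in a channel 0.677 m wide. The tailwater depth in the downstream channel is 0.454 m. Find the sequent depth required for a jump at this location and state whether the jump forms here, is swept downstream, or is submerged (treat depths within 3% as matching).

y₂ = 0.373 m; the jump is submerged

q = Q/b = 0.219/0.677 = 0.323 m²/s; V₁ = q/y₁ = 2.76 m/s. Fr₁ = V₁/√(g·y₁) = 2.58.
Conjugate-depth relation: y₂/y₁ = ½[√(1 + 8Fr₁²) − 1] = ½[√54.28 − 1] = 3.18.
y₂ = 3.18 × 0.117 = 0.373 m.
Tailwater y_tw = 0.454 m: y_tw > y₂, so the jump is submerged.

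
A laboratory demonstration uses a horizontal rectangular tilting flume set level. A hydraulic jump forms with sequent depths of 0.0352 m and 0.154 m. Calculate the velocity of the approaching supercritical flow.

For a rectangular channel the momentum equation gives q² = ½·g·y₁·y₂·(y₁ + y₂) = ½×9.81×0.0352×0.154×0.189 = 0.00503.
q = √0.00503 = 0.0709 m²/s.
V₁ = q/y₁ = 0.0709/0.0352 = 2.01 m/s.

V₁ = 2.01 m/s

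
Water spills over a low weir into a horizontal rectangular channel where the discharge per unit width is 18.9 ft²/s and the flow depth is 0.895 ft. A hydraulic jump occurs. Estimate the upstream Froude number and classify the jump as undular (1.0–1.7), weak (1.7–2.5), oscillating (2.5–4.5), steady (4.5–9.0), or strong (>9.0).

Fr₁ = 3.93; oscillating jump

V₁ = q/y₁ = 18.9/0.895 = 21.1 ft/s. Fr₁ = V₁/√(g·y₁) = 21.1/√(32.2×0.895) = 3.93.
Fr₁ = 3.93 lies in the oscillating range.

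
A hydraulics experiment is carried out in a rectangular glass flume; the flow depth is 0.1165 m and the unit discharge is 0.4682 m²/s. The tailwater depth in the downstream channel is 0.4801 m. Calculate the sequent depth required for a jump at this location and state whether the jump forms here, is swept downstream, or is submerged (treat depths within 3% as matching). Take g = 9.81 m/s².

y₂ = 0.5639 m; the jump is swept downstream

V₁ = q/y₁ = 0.4682/0.1165 = 4.019 m/s. Fr₁ = V₁/√(g·y₁) = 4.019/√(9.81×0.1165) = 3.759.
Sequent-depth ratio: y₂/y₁ = ½[√(1 + 8Fr₁²) − 1] = ½[√114.06 − 1] = 4.840.
y₂ = 4.840 × 0.1165 = 0.5639 m.
Tailwater y_tw = 0.4801 m: y_tw < y₂, so the jump is swept downstream.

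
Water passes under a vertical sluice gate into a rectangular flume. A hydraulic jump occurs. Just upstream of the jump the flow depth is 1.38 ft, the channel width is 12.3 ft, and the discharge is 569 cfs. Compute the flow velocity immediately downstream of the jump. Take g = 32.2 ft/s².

V₂ = 5.06 ft/s

q = Q/b = 569/12.3 = 46.3 ft²/s; V₁ = q/y₁ = 33.5 ft/s. Fr₁ = V₁/√(g·y₁) = 5.03.
Bélanger equation: y₂/y₁ = ½[√(1 + 8Fr₁²) − 1] = ½[√203.3 − 1] = 6.63.
y₂ = 6.63 × 1.38 = 9.15 ft.
V₂ = q/y₂ = 46.3/9.15 = 5.06 ft/s.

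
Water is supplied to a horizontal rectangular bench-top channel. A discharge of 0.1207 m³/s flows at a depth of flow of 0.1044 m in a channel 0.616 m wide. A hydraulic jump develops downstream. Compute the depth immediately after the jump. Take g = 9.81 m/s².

q = Q/b = 0.1207/0.616 = 0.1959 m²/s; V₁ = q/y₁ = 1.877 m/s. Fr₁ = V₁/√(g·y₁) = 1.855.
By Bélanger, y₂/y₁ = ½[√(1 + 8Fr₁²) − 1] = ½[√28.515 − 1] = 2.170.
y₂ = 2.170 × 0.1044 = 0.2265 m.

y₂ = 0.2265 m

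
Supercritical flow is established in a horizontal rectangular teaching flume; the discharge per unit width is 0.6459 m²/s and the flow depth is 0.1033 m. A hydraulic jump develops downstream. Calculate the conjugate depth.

y₂ = 0.8572 m

V₁ = q/y₁ = 0.6459/0.1033 = 6.253 m/s. Fr₁ = V₁/√(g·y₁) = 6.253/√(9.81×0.1033) = 6.211.
Sequent-depth ratio: y₂/y₁ = ½[√(1 + 8Fr₁²) − 1] = ½[√309.64 − 1] = 8.298.
y₂ = 8.298 × 0.1033 = 0.8572 m.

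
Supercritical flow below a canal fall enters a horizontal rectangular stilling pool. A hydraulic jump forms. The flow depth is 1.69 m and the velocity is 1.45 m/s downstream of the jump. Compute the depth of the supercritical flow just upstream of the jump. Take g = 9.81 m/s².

y₁ = 0.354 m

Fr₂ = V₂/√(g·y₂) = 1.45/√(9.81×1.69) = 0.356.
The Bélanger relation is symmetric: y₁/y₂ = ½[√(1 + 8Fr₂²) − 1] = ½[√2.015 − 1] = 0.210.
y₁ = 0.210 × 1.69 = 0.354 m.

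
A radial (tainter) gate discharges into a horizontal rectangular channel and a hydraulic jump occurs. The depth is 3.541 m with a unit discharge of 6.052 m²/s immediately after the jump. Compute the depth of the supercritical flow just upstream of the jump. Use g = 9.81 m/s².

y₁ = 0.5194 m

V₂ = q/y₂ = 6.052/3.541 = 1.709 m/s; Fr₂ = V₂/√(g·y₂) = 0.2900.
The Bélanger relation is symmetric: y₁/y₂ = ½[√(1 + 8Fr₂²) − 1] = ½[√1.6727 − 1] = 0.1467.
y₁ = 0.1467 × 3.541 = 0.5194 m.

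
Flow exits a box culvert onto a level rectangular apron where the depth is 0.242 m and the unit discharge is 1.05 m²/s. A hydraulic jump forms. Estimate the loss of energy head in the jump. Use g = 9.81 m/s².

V₁ = q/y₁ = 1.05/0.242 = 4.34 m/s. Fr₁ = V₁/√(g·y₁) = 4.34/√(9.81×0.242) = 2.82.
By Bélanger, y₂/y₁ = ½[√(1 + 8Fr₁²) − 1] = ½[√64.44 − 1] = 3.51.
y₂ = 3.51 × 0.242 = 0.850 m.
V₂ = q/y₂ = 1.05/0.850 = 1.23 m/s. E₁ = y₁ + V₁²/2g = 1.20 m; E₂ = y₂ + V₂²/2g = 0.928 m. ΔE = E₁ − E₂ = 0.273 m.

ΔE = 0.273 m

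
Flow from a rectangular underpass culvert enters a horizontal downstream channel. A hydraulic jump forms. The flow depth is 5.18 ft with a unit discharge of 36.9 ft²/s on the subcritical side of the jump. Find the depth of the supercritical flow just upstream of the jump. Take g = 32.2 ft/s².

y₁ = 2.21 ft

V₂ = q/y₂ = 36.9/5.18 = 7.12 ft/s; Fr₂ = V₂/√(g·y₂) = 0.552.
Applying the sequent-depth relation in reverse, y₁/y₂ = ½[√(1 + 8Fr₂²) − 1] = ½[√3.434 − 1] = 0.427.
y₁ = 0.427 × 5.18 = 2.21 ft.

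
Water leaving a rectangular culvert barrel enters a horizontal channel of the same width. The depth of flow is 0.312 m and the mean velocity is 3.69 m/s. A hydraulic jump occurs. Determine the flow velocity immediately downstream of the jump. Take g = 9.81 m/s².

V₂ = 1.46 m/s

Fr₁ = V₁/√(g·y₁) = 3.69/√(9.81×0.312) = 2.11.
Conjugate-depth relation: y₂/y₁ = ½[√(1 + 8Fr₁²) − 1] = ½[√36.59 − 1] = 2.52.
y₂ = 2.52 × 0.312 = 0.788 m.
q = V₁·y₁ = 3.69 × 0.312 = 1.15 m²/s.
V₂ = q/y₂ = 1.15/0.788 = 1.46 m/s.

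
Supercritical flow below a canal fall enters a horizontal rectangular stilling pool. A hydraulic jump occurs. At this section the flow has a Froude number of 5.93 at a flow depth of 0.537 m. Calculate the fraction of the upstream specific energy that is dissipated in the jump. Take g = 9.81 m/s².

ΔE/E₁ = 0.560 (56.0%)

Fr₁ = 5.93 (given).
Sequent-depth ratio: y₂/y₁ = ½[√(1 + 8Fr₁²) − 1] = ½[√282.3 − 1] = 7.90.
y₂ = 7.90 × 0.537 = 4.24 m.
E₁ = y₁(1 + Fr₁²/2) = 0.537×(1 + 5.93²/2) = 9.98 m. ΔE = (y₂ − y₁)³/(4y₁y₂) = 5.58 m. ΔE/E₁ = 5.58/9.98 = 0.560.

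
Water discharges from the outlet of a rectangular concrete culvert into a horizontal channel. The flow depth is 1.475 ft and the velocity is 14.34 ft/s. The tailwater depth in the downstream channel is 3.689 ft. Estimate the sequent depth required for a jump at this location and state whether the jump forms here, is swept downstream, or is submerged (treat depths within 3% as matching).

Fr₁ = V₁/√(g·y₁) = 14.34/√(32.2×1.475) = 2.081.
Bélanger equation: y₂/y₁ = ½[√(1 + 8Fr₁²) − 1] = ½[√35.637 − 1] = 2.485.
y₂ = 2.485 × 1.475 = 3.665 ft.
Tailwater y_tw = 3.689 ft: y_tw ≈ y₂, so the jump forms here.

y₂ = 3.665 ft; the jump forms here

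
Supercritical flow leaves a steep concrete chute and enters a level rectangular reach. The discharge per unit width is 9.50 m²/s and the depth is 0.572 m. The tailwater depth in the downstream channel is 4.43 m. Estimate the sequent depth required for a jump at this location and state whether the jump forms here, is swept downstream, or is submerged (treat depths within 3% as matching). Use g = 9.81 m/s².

V₁ = q/y₁ = 9.50/0.572 = 16.6 m/s. Fr₁ = V₁/√(g·y₁) = 16.6/√(9.81×0.572) = 7.01.
By Bélanger, y₂/y₁ = ½[√(1 + 8Fr₁²) − 1] = ½[√394.3 − 1] = 9.43.
y₂ = 9.43 × 0.572 = 5.39 m.
Tailwater y_tw = 4.43 m: y_tw < y₂, so the jump is swept downstream.

y₂ = 5.39 m; the jump is swept downstream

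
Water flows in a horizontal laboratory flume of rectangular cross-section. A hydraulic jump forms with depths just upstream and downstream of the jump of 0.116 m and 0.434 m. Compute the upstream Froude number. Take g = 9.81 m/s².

Fr₁ = 2.98

For a rectangular channel the momentum equation gives q² = ½·g·y₁·y₂·(y₁ + y₂) = ½×9.81×0.116×0.434×0.550 = 0.136.
q = √0.136 = 0.369 m²/s.
V₁ = q/y₁ = 3.18 m/s; Fr₁ = V₁/√(g·y₁) = 2.98.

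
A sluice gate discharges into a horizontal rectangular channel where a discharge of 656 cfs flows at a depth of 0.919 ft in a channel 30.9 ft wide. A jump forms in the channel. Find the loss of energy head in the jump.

ΔE = 3.86 ft

q = Q/b = 656/30.9 = 21.2 ft²/s; V₁ = q/y₁ = 23.1 ft/s. Fr₁ = V₁/√(g·y₁) = 4.25.
By Bélanger, y₂/y₁ = ½[√(1 + 8Fr₁²) − 1] = ½[√145.3 − 1] = 5.53.
y₂ = 5.53 × 0.919 = 5.08 ft.
Head loss: ΔE = (y₂ − y₁)³/(4y₁y₂) = (5.08 − 0.919)³/(4×0.919×5.08) = 72.0/18.7 = 3.86 ft.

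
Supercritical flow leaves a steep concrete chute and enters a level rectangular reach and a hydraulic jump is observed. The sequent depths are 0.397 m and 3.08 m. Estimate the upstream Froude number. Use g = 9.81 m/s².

Fr₁ = 5.83

For a rectangular channel the momentum equation gives q² = ½·g·y₁·y₂·(y₁ + y₂) = ½×9.81×0.397×3.08×3.48 = 20.9.
q = √20.9 = 4.57 m²/s.
V₁ = q/y₁ = 11.5 m/s; Fr₁ = V₁/√(g·y₁) = 5.83.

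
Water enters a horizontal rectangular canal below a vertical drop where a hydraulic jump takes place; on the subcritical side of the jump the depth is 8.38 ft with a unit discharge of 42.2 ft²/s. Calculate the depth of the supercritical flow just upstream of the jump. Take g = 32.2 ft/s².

y₁ = 1.36 ft

V₂ = q/y₂ = 42.2/8.38 = 5.04 ft/s; Fr₂ = V₂/√(g·y₂) = 0.307.
Applying the sequent-depth relation in reverse, y₁/y₂ = ½[√(1 + 8Fr₂²) − 1] = ½[√1.752 − 1] = 0.162.
y₁ = 0.162 × 8.38 = 1.36 ft.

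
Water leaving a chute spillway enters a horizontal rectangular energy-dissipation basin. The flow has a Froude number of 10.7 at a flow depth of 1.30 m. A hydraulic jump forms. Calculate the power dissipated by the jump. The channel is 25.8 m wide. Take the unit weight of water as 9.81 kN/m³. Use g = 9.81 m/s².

P = 708321 kW

Fr₁ = 10.7 (given).
From the momentum equation for a rectangular channel, y₂/y₁ = ½[√(1 + 8Fr₁²) − 1] = ½[√916.9 − 1] = 14.6.
y₂ = 14.6 × 1.30 = 19.0 m.
Head loss: ΔE = (y₂ − y₁)³/(4y₁y₂) = (19.0 − 1.30)³/(4×1.30×19.0) = 5576/99.0 = 56.3 m.
V₁ = Fr₁·√(g·y₁) = 10.7×√(9.81×1.30) = 38.2 m/s; q = V₁·y₁ = 49.7 m²/s. Q = q·b = 49.7 × 25.8 = 1282 m³/s. P = γ·Q·ΔE = 9.81 × 1282 × 56.3 = 708321 kW.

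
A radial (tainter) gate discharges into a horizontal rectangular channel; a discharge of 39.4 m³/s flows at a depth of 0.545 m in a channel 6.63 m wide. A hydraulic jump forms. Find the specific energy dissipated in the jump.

ΔE = 3.07 m

q = Q/b = 39.4/6.63 = 5.94 m²/s; V₁ = q/y₁ = 10.9 m/s. Fr₁ = V₁/√(g·y₁) = 4.72.
Conjugate-depth relation: y₂/y₁ = ½[√(1 + 8Fr₁²) − 1] = ½[√178.9 − 1] = 6.19.
y₂ = 6.19 × 0.545 = 3.37 m.
V₂ = q/y₂ = 5.94/3.37 = 1.76 m/s. E₁ = y₁ + V₁²/2g = 6.61 m; E₂ = y₂ + V₂²/2g = 3.53 m. ΔE = E₁ − E₂ = 3.07 m.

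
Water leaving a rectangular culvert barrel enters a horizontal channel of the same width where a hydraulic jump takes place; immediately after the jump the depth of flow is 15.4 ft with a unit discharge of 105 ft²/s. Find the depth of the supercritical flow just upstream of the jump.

V₂ = q/y₂ = 105/15.4 = 6.82 ft/s; Fr₂ = V₂/√(g·y₂) = 0.306.
From the momentum equation (using Fr₂), y₁/y₂ = ½[√(1 + 8Fr₂²) − 1] = ½[√1.750 − 1] = 0.161.
y₁ = 0.161 × 15.4 = 2.49 ft.

y₁ = 2.49 ft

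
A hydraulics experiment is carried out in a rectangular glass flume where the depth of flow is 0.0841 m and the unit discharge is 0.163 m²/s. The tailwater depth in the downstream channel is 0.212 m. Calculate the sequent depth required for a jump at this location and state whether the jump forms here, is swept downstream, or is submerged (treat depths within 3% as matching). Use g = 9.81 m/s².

V₁ = q/y₁ = 0.163/0.0841 = 1.94 m/s. Fr₁ = V₁/√(g·y₁) = 1.94/√(9.81×0.0841) = 2.13.
From the momentum equation for a rectangular channel, y₂/y₁ = ½[√(1 + 8Fr₁²) − 1] = ½[√37.43 − 1] = 2.56.
y₂ = 2.56 × 0.0841 = 0.215 m.
Tailwater y_tw = 0.212 m: y_tw ≈ y₂, so the jump forms here.

y₂ = 0.215 m; the jump forms here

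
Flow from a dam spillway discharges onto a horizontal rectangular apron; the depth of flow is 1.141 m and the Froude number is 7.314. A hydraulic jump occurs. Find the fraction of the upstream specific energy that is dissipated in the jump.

Fr₁ = 7.314 (given).
Sequent-depth ratio: y₂/y₁ = ½[√(1 + 8Fr₁²) − 1] = ½[√428.96 − 1] = 9.856.
y₂ = 9.856 × 1.141 = 11.25 m.
E₁ = y₁(1 + Fr₁²/2) = 1.141×(1 + 7.314²/2) = 31.66 m. ΔE = (y₂ − y₁)³/(4y₁y₂) = 20.10 m. ΔE/E₁ = 20.10/31.66 = 0.635.

ΔE/E₁ = 0.635 (63.5%)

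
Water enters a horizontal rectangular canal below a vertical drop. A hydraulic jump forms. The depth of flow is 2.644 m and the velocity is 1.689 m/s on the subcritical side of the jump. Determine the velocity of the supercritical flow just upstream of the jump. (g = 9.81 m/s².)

V₁ = 9.103 m/s

Fr₂ = V₂/√(g·y₂) = 1.689/√(9.81×2.644) = 0.3316.
Since the conjugate-depth ratio holds either way, y₁/y₂ = ½[√(1 + 8Fr₂²) − 1] = ½[√1.8799 − 1] = 0.1855.
y₁ = 0.1855 × 2.644 = 0.4906 m.
V₁ = q/y₁ = 4.466/0.4906 = 9.103 m/s.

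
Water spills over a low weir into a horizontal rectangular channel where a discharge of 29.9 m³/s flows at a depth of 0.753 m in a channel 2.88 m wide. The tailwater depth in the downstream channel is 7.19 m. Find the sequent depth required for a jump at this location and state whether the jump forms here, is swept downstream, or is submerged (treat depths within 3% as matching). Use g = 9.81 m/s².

y₂ = 5.04 m; the jump is submerged

q = Q/b = 29.9/2.88 = 10.4 m²/s; V₁ = q/y₁ = 13.8 m/s. Fr₁ = V₁/√(g·y₁) = 5.07.
Bélanger equation: y₂/y₁ = ½[√(1 + 8Fr₁²) − 1] = ½[√206.9 − 1] = 6.69.
y₂ = 6.69 × 0.753 = 5.04 m.
Tailwater y_tw = 7.19 m: y_tw > y₂, so the jump is submerged.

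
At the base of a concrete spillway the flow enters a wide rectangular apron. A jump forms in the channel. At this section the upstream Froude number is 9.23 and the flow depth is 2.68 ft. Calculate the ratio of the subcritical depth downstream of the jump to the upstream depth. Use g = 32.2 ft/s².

Fr₁ = 9.23 (given).
Sequent-depth ratio: y₂/y₁ = ½[√(1 + 8Fr₁²) − 1] = ½[√682.5 − 1] = 12.6.

y₂/y₁ = 12.6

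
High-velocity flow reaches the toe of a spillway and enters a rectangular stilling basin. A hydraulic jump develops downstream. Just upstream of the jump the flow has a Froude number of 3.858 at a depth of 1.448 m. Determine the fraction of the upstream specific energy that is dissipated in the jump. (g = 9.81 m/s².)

Fr₁ = 3.858 (given).
Conjugate-depth relation: y₂/y₁ = ½[√(1 + 8Fr₁²) − 1] = ½[√120.07 − 1] = 4.979.
y₂ = 4.979 × 1.448 = 7.209 m.
E₁ = y₁(1 + Fr₁²/2) = 1.448×(1 + 3.858²/2) = 12.22 m. ΔE = (y₂ − y₁)³/(4y₁y₂) = 4.580 m. ΔE/E₁ = 4.580/12.22 = 0.375.

ΔE/E₁ = 0.375 (37.5%)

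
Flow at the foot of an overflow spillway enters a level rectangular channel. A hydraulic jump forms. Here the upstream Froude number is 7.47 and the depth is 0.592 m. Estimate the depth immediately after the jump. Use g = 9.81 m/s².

Fr₁ = 7.47 (given).
Sequent-depth ratio: y₂/y₁ = ½[√(1 + 8Fr₁²) − 1] = ½[√447.4 − 1] = 10.1.
y₂ = 10.1 × 0.592 = 5.96 m.

y₂ = 5.96 m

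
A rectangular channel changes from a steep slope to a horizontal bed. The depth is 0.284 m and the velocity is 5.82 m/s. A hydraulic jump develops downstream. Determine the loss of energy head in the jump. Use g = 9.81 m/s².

ΔE = 0.658 m

Fr₁ = V₁/√(g·y₁) = 5.82/√(9.81×0.284) = 3.49.
By Bélanger, y₂/y₁ = ½[√(1 + 8Fr₁²) − 1] = ½[√98.26 − 1] = 4.46.
y₂ = 4.46 × 0.284 = 1.27 m.
Head loss: ΔE = (y₂ − y₁)³/(4y₁y₂) = (1.27 − 0.284)³/(4×0.284×1.27) = 0.946/1.44 = 0.658 m.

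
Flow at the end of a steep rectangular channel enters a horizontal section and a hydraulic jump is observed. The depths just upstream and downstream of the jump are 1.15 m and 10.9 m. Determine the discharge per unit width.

q = 27.2 m²/s

For a rectangular channel the momentum equation gives q² = ½·g·y₁·y₂·(y₁ + y₂) = ½×9.81×1.15×10.9×12.1 = 741.
q = √741 = 27.2 m²/s.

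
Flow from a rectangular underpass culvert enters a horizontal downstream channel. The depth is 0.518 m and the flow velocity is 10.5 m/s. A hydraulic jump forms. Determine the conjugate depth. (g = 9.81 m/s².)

y₂ = 3.16 m

Fr₁ = V₁/√(g·y₁) = 10.5/√(9.81×0.518) = 4.66.
Conjugate-depth relation: y₂/y₁ = ½[√(1 + 8Fr₁²) − 1] = ½[√174.6 − 1] = 6.11.
y₂ = 6.11 × 0.518 = 3.16 m.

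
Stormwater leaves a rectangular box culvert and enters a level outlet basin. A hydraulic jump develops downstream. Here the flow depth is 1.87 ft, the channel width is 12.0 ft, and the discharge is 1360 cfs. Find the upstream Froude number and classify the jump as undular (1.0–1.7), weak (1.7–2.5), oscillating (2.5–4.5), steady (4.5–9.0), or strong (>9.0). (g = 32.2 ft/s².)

q = Q/b = 1360/12.0 = 113 ft²/s; V₁ = q/y₁ = 60.6 ft/s. Fr₁ = V₁/√(g·y₁) = 7.81.
Fr₁ = 7.81 lies in the steady range.

Fr₁ = 7.81; steady jump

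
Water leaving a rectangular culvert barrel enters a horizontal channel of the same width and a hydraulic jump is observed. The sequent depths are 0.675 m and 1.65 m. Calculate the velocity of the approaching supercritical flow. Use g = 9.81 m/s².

For a rectangular channel the momentum equation gives q² = ½·g·y₁·y₂·(y₁ + y₂) = ½×9.81×0.675×1.65×2.33 = 12.7.
q = √12.7 = 3.56 m²/s.
V₁ = q/y₁ = 3.56/0.675 = 5.28 m/s.

V₁ = 5.28 m/s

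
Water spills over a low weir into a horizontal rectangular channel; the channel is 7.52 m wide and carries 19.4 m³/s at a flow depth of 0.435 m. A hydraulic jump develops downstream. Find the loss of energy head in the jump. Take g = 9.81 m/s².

ΔE = 0.527 m

q = Q/b = 19.4/7.52 = 2.58 m²/s; V₁ = q/y₁ = 5.93 m/s. Fr₁ = V₁/√(g·y₁) = 2.87.
Bélanger equation: y₂/y₁ = ½[√(1 + 8Fr₁²) − 1] = ½[√66.94 − 1] = 3.59.
y₂ = 3.59 × 0.435 = 1.56 m.
Head loss: ΔE = (y₂ − y₁)³/(4y₁y₂) = (1.56 − 0.435)³/(4×0.435×1.56) = 1.43/2.72 = 0.527 m.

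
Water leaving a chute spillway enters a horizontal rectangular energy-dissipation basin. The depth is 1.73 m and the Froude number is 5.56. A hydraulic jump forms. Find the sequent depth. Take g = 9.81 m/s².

y₂ = 12.8 m

Fr₁ = 5.56 (given).
Bélanger equation: y₂/y₁ = ½[√(1 + 8Fr₁²) − 1] = ½[√248.3 − 1] = 7.38.
y₂ = 7.38 × 1.73 = 12.8 m.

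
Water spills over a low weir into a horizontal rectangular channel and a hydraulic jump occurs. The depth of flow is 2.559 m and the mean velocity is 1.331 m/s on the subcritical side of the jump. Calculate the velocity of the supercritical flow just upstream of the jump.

Fr₂ = V₂/√(g·y₂) = 1.331/√(9.81×2.559) = 0.2656.
The Bélanger relation is symmetric: y₁/y₂ = ½[√(1 + 8Fr₂²) − 1] = ½[√1.5646 − 1] = 0.1254.
y₁ = 0.1254 × 2.559 = 0.3209 m.
V₁ = q/y₁ = 3.406/0.3209 = 10.61 m/s.

V₁ = 10.61 m/s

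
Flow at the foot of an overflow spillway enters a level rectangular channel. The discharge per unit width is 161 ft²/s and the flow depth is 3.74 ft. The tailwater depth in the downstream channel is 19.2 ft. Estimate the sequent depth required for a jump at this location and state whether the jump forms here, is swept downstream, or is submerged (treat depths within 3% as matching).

V₁ = q/y₁ = 161/3.74 = 43.0 ft/s. Fr₁ = V₁/√(g·y₁) = 43.0/√(32.2×3.74) = 3.92.
By Bélanger, y₂/y₁ = ½[√(1 + 8Fr₁²) − 1] = ½[√124.1 − 1] = 5.07.
y₂ = 5.07 × 3.74 = 19.0 ft.
Tailwater y_tw = 19.2 ft: y_tw ≈ y₂, so the jump forms here.

y₂ = 19.0 ft; the jump forms here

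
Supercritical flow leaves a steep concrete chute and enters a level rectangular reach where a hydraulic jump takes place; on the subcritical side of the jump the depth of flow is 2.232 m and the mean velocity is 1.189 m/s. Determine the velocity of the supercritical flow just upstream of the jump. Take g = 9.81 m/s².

Fr₂ = V₂/√(g·y₂) = 1.189/√(9.81×2.232) = 0.2541.
The Bélanger relation is symmetric: y₁/y₂ = ½[√(1 + 8Fr₂²) − 1] = ½[√1.5165 − 1] = 0.1157.
y₁ = 0.1157 × 2.232 = 0.2583 m.
V₁ = q/y₁ = 2.654/0.2583 = 10.27 m/s.

V₁ = 10.27 m/s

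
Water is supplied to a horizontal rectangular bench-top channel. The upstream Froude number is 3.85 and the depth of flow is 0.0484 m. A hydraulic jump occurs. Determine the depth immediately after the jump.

y₂ = 0.240 m

Fr₁ = 3.85 (given).
Conjugate-depth relation: y₂/y₁ = ½[√(1 + 8Fr₁²) − 1] = ½[√119.6 − 1] = 4.97.
y₂ = 4.97 × 0.0484 = 0.240 m.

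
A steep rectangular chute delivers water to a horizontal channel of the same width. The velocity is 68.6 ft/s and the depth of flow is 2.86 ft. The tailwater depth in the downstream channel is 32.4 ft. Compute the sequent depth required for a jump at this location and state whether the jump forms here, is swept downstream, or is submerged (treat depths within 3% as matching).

y₂ = 27.5 ft; the jump is submerged

Fr₁ = V₁/√(g·y₁) = 68.6/√(32.2×2.86) = 7.15.
Bélanger equation: y₂/y₁ = ½[√(1 + 8Fr₁²) − 1] = ½[√409.8 − 1] = 9.62.
y₂ = 9.62 × 2.86 = 27.5 ft.
Tailwater y_tw = 32.4 ft: y_tw > y₂, so the jump is submerged.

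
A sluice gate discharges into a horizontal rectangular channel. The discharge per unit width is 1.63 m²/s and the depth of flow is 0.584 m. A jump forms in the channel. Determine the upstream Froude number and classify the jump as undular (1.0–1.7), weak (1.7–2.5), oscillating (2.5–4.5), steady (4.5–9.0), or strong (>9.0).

V₁ = q/y₁ = 1.63/0.584 = 2.79 m/s. Fr₁ = V₁/√(g·y₁) = 2.79/√(9.81×0.584) = 1.17.
Fr₁ = 1.17 lies in the undular range.

Fr₁ = 1.17; undular jump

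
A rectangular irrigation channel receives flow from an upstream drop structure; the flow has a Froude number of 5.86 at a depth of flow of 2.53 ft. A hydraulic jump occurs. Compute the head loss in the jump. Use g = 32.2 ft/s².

Fr₁ = 5.86 (given).
By Bélanger, y₂/y₁ = ½[√(1 + 8Fr₁²) − 1] = ½[√275.7 − 1] = 7.80.
y₂ = 7.80 × 2.53 = 19.7 ft.
Head loss: ΔE = (y₂ − y₁)³/(4y₁y₂) = (19.7 − 2.53)³/(4×2.53×19.7) = 5097/200 = 25.5 ft.

ΔE = 25.5 ft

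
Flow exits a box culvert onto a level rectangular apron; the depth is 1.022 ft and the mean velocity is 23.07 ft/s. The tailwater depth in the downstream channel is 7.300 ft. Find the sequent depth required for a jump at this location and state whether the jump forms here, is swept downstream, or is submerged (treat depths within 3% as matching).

Fr₁ = V₁/√(g·y₁) = 23.07/√(32.2×1.022) = 4.022.
Bélanger equation: y₂/y₁ = ½[√(1 + 8Fr₁²) − 1] = ½[√130.38 − 1] = 5.209.
y₂ = 5.209 × 1.022 = 5.324 ft.
Tailwater y_tw = 7.300 ft: y_tw > y₂, so the jump is submerged.

y₂ = 5.324 ft; the jump is submerged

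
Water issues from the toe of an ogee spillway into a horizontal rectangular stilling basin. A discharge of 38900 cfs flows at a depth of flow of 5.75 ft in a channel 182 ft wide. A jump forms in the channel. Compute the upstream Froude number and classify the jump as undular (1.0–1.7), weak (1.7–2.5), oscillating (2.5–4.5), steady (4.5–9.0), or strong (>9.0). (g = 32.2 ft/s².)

Fr₁ = 2.73; oscillating jump

q = Q/b = 38900/182 = 214 ft²/s; V₁ = q/y₁ = 37.2 ft/s. Fr₁ = V₁/√(g·y₁) = 2.73.
Fr₁ = 2.73 lies in the oscillating range.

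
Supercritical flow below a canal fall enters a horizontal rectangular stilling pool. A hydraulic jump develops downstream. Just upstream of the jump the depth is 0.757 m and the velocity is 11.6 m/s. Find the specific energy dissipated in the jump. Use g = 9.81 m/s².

ΔE = 3.20 m

Fr₁ = V₁/√(g·y₁) = 11.6/√(9.81×0.757) = 4.26.
Bélanger equation: y₂/y₁ = ½[√(1 + 8Fr₁²) − 1] = ½[√146.0 − 1] = 5.54.
y₂ = 5.54 × 0.757 = 4.19 m.
Head loss: ΔE = (y₂ − y₁)³/(4y₁y₂) = (4.19 − 0.757)³/(4×0.757×4.19) = 40.6/12.7 = 3.20 m.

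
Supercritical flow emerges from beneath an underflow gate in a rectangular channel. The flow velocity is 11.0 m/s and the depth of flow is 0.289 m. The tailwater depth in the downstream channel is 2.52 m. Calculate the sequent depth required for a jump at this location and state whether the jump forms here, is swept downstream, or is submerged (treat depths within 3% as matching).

Fr₁ = V₁/√(g·y₁) = 11.0/√(9.81×0.289) = 6.53.
From the momentum equation for a rectangular channel, y₂/y₁ = ½[√(1 + 8Fr₁²) − 1] = ½[√342.4 − 1] = 8.75.
y₂ = 8.75 × 0.289 = 2.53 m.
Tailwater y_tw = 2.52 m: y_tw ≈ y₂, so the jump forms here.

y₂ = 2.53 m; the jump forms here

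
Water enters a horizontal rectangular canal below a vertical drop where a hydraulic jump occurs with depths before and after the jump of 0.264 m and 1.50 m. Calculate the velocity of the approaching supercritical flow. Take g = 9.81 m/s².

V₁ = 7.01 m/s

For a rectangular channel the momentum equation gives q² = ½·g·y₁·y₂·(y₁ + y₂) = ½×9.81×0.264×1.50×1.76 = 3.43.
q = √3.43 = 1.85 m²/s.
V₁ = q/y₁ = 1.85/0.264 = 7.01 m/s.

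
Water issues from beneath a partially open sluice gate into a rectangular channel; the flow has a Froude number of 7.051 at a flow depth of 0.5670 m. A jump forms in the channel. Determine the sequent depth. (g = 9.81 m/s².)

Fr₁ = 7.051 (given).
From the momentum equation for a rectangular channel, y₂/y₁ = ½[√(1 + 8Fr₁²) − 1] = ½[√398.73 − 1] = 9.484.
y₂ = 9.484 × 0.5670 = 5.378 m.

y₂ = 5.378 m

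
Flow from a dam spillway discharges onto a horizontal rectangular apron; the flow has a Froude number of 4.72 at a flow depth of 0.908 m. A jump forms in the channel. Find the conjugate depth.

Fr₁ = 4.72 (given).
Sequent-depth ratio: y₂/y₁ = ½[√(1 + 8Fr₁²) − 1] = ½[√179.2 − 1] = 6.19.
y₂ = 6.19 × 0.908 = 5.62 m.

y₂ = 5.62 m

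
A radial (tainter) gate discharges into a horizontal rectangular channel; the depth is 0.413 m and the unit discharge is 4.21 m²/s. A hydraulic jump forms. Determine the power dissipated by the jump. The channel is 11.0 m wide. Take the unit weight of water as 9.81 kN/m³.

V₁ = q/y₁ = 4.21/0.413 = 10.2 m/s. Fr₁ = V₁/√(g·y₁) = 10.2/√(9.81×0.413) = 5.06.
Conjugate-depth relation: y₂/y₁ = ½[√(1 + 8Fr₁²) − 1] = ½[√206.2 − 1] = 6.68.
y₂ = 6.68 × 0.413 = 2.76 m.
V₂ = q/y₂ = 4.21/2.76 = 1.53 m/s. E₁ = y₁ + V₁²/2g = 5.71 m; E₂ = y₂ + V₂²/2g = 2.88 m. ΔE = E₁ − E₂ = 2.83 m.
Q = q·b = 4.21 × 11.0 = 46.3 m³/s. P = γ·Q·ΔE = 9.81 × 46.3 × 2.83 = 1287 kW.

P = 1287 kW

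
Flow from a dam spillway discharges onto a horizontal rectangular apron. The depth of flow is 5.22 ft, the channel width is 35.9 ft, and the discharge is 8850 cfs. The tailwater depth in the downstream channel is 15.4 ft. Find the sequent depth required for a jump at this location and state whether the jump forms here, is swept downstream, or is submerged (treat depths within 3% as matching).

q = Q/b = 8850/35.9 = 247 ft²/s; V₁ = q/y₁ = 47.2 ft/s. Fr₁ = V₁/√(g·y₁) = 3.64.
Conjugate-depth relation: y₂/y₁ = ½[√(1 + 8Fr₁²) − 1] = ½[√107.2 − 1] = 4.68.
y₂ = 4.68 × 5.22 = 24.4 ft.
Tailwater y_tw = 15.4 ft: y_tw < y₂, so the jump is swept downstream.

y₂ = 24.4 ft; the jump is swept downstream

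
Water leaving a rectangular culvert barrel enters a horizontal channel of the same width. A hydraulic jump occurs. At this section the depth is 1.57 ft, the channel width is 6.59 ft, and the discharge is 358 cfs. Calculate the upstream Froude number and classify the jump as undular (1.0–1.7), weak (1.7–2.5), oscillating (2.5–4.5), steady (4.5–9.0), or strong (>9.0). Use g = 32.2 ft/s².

Fr₁ = 4.87; steady jump

q = Q/b = 358/6.59 = 54.3 ft²/s; V₁ = q/y₁ = 34.6 ft/s. Fr₁ = V₁/√(g·y₁) = 4.87.
Fr₁ = 4.87 lies in the steady range.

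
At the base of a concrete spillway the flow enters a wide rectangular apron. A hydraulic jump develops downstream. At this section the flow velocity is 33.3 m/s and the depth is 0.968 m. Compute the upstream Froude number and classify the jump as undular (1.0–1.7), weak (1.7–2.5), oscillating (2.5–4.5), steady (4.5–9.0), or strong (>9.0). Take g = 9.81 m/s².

Fr₁ = V₁/√(g·y₁) = 33.3/√(9.81×0.968) = 10.8.
Fr₁ = 10.8 lies in the strong range.

Fr₁ = 10.8; strong jump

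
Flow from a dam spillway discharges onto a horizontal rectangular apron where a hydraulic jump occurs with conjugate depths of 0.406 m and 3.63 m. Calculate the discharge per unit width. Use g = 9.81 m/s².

For a rectangular channel the momentum equation gives q² = ½·g·y₁·y₂·(y₁ + y₂) = ½×9.81×0.406×3.63×4.04 = 29.2.
q = √29.2 = 5.40 m²/s.

q = 5.40 m²/s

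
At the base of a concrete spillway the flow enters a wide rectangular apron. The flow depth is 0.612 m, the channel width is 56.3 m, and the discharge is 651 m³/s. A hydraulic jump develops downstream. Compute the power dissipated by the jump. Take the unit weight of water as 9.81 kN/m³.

q = Q/b = 651/56.3 = 11.6 m²/s; V₁ = q/y₁ = 18.9 m/s. Fr₁ = V₁/√(g·y₁) = 7.71.
By Bélanger, y₂/y₁ = ½[√(1 + 8Fr₁²) − 1] = ½[√476.7 − 1] = 10.4.
y₂ = 10.4 × 0.612 = 6.37 m.
V₂ = q/y₂ = 11.6/6.37 = 1.81 m/s. E₁ = y₁ + V₁²/2g = 18.8 m; E₂ = y₂ + V₂²/2g = 6.54 m. ΔE = E₁ − E₂ = 12.3 m.
P = γ·Q·ΔE = 9.81 × 651 × 12.3 = 78322 kW.

P = 78322 kW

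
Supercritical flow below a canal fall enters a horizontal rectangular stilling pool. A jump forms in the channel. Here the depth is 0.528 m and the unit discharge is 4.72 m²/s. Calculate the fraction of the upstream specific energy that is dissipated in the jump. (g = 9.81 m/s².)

V₁ = q/y₁ = 4.72/0.528 = 8.94 m/s. Fr₁ = V₁/√(g·y₁) = 8.94/√(9.81×0.528) = 3.93.
By Bélanger, y₂/y₁ = ½[√(1 + 8Fr₁²) − 1] = ½[√124.4 − 1] = 5.08.
y₂ = 5.08 × 0.528 = 2.68 m.
E₁ = y₁ + V₁²/2g = 4.60 m. ΔE = (y₂ − y₁)³/(4y₁y₂) = 1.76 m. ΔE/E₁ = 1.76/4.60 = 0.383.

ΔE/E₁ = 0.383 (38.3%)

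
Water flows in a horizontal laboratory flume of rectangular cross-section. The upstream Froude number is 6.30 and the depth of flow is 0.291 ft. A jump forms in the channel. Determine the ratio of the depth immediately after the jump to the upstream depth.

Fr₁ = 6.30 (given).
From the momentum equation for a rectangular channel, y₂/y₁ = ½[√(1 + 8Fr₁²) − 1] = ½[√318.5 − 1] = 8.42.

y₂/y₁ = 8.42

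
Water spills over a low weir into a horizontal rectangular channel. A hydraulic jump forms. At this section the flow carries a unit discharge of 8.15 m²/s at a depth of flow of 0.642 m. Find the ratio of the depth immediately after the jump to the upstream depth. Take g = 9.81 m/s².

y₂/y₁ = 6.67

V₁ = q/y₁ = 8.15/0.642 = 12.7 m/s. Fr₁ = V₁/√(g·y₁) = 12.7/√(9.81×0.642) = 5.06.
Bélanger equation: y₂/y₁ = ½[√(1 + 8Fr₁²) − 1] = ½[√205.7 − 1] = 6.67.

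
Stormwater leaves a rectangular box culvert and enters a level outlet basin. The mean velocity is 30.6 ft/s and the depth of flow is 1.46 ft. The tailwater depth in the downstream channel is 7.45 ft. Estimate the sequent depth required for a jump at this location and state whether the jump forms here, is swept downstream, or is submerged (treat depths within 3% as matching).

y₂ = 8.51 ft; the jump is swept downstream

Fr₁ = V₁/√(g·y₁) = 30.6/√(32.2×1.46) = 4.46.
Bélanger equation: y₂/y₁ = ½[√(1 + 8Fr₁²) − 1] = ½[√160.3 − 1] = 5.83.
y₂ = 5.83 × 1.46 = 8.51 ft.
Tailwater y_tw = 7.45 ft: y_tw < y₂, so the jump is swept downstream.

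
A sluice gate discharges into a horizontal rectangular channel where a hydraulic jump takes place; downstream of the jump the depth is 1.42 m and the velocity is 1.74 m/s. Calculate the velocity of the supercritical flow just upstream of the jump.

Fr₂ = V₂/√(g·y₂) = 1.74/√(9.81×1.42) = 0.466.
Since the conjugate-depth ratio holds either way, y₁/y₂ = ½[√(1 + 8Fr₂²) − 1] = ½[√2.739 − 1] = 0.327.
y₁ = 0.327 × 1.42 = 0.465 m.
V₁ = q/y₁ = 2.47/0.465 = 5.31 m/s.

V₁ = 5.31 m/s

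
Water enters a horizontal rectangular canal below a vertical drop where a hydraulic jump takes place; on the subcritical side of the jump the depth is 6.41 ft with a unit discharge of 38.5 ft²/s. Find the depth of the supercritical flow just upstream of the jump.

y₁ = 1.76 ft

V₂ = q/y₂ = 38.5/6.41 = 6.01 ft/s; Fr₂ = V₂/√(g·y₂) = 0.418.
Since the conjugate-depth ratio holds either way, y₁/y₂ = ½[√(1 + 8Fr₂²) − 1] = ½[√2.398 − 1] = 0.274.
y₁ = 0.274 × 6.41 = 1.76 ft.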